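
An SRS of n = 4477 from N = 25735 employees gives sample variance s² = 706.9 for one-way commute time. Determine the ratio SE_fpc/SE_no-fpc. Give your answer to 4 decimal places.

0.9089

f = n/N = 4477/25735 = 0.17396542.
SE_no-fpc = √(s²/n) = 0.39736119; SE_fpc = √((1−f)s²/n) = 0.36114745.
Ratio = √(1−f) = 0.90886445.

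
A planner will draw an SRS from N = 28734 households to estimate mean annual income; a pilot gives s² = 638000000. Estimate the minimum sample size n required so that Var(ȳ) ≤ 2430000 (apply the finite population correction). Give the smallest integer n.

261

Without fpc, n₀ = s²/D = 638000000/2430000 = 262.5514.
With fpc, (1 − n/N)·s²/n ≤ D requires n ≥ n₀/(1 + n₀/N) = 262.5514/(1 + 262.5514/28734) = 260.1741.
Rounding up, n = 261.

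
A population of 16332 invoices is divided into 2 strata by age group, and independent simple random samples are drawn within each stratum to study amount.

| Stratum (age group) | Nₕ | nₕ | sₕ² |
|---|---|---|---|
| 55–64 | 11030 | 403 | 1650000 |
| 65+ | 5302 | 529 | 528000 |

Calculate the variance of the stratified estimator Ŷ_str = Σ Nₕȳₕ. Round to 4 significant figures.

Var(Ŷ_str) = Σₕ Nₕ²(1 − fₕ)sₕ²/nₕ.
55–64: 11030²·(1 − 403/11030)·1650000/403 = 4.7991585 × 10^11.
65+: 5302²·(1 − 529/5302)·528000/529 = 2.5258608 × 10^10.
Sum = 5.0517446 × 10^11.

5.052 × 10^11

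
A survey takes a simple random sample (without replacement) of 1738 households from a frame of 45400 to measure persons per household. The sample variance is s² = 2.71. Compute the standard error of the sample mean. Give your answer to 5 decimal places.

0.03872

Under SRS without replacement, Var(ȳ) = (1 − f)·s²/n with f = n/N = 1738/45400 = 0.03828194.
Var(ȳ) = (1 − 0.03828194)·2.71/1738 = 0.96171806·0.0015592635 = 0.0014995719.
SE(ȳ) = √(0.0014995719) = 0.03872.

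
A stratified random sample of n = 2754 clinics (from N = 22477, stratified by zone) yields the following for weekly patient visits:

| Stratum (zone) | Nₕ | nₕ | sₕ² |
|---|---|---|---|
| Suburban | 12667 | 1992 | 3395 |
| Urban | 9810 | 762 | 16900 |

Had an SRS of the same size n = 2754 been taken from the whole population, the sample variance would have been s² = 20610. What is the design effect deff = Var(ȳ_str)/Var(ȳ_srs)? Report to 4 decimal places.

0.6628

Var(ȳ_str) = Σ Wₕ²(1−fₕ)sₕ²/nₕ with Wₕ = Nₕ/22477:
  Suburban: (12667/22477)²·(1−1992/12667)·3395/1992 = 0.45615812
  Urban: (9810/22477)²·(1−762/9810)·16900/762 = 3.8965176
  → Var(ȳ_str) = 4.3526757.
Var(ȳ_srs) = (1 − 2754/22477)·20610/2754 = 6.5667228.
deff = 4.3526757 / 6.5667228 = 0.6628.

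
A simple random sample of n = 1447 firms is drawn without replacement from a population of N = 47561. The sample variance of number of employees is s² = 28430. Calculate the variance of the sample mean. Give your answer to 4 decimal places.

19.0498

Under SRS without replacement, Var(ȳ) = (1 − f)·s²/n with f = n/N = 1447/47561 = 0.03042409.
Var(ȳ) = (1 − 0.03042409)·28430/1447 = 0.96957591·19.647547 = 19.049788.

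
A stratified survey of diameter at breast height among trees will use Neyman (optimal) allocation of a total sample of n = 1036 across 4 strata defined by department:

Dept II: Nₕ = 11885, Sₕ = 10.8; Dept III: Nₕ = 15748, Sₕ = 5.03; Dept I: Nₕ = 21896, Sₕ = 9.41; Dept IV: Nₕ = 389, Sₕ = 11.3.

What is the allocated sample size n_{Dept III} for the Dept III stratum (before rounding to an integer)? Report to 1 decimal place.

Neyman allocation: nₕ = n·NₕSₕ / Σⱼ NⱼSⱼ.
Σ NⱼSⱼ = 11885·10.8 + 15748·5.03 + 21896·9.41 + 389·11.3 = 418007.5.
n_{Dept III} = 1036·15748·5.03 / 418007.5 = 196.3.

196.3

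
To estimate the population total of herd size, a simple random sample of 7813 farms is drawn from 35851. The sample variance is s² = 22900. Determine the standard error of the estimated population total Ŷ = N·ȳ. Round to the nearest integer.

54279

Var(Ŷ) = N²·Var(ȳ) = N²·(1 − n/N)·s²/n.
f = 7813/35851 = 0.21792976; Var(ȳ) = 0.78207024·22900/7813 = 2.2922576.
Var(Ŷ) = 35851² · 2.2922576 = 2.9462254 × 10^9.
SE(Ŷ) = √(2.9462254 × 10^9) = 54279.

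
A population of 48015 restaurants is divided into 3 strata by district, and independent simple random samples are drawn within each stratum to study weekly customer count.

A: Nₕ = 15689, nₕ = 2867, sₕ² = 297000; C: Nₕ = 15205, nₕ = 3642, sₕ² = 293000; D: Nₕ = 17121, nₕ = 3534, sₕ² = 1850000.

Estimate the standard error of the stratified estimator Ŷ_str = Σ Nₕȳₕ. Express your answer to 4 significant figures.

Var(Ŷ_str) = Σₕ Nₕ²(1 − fₕ)sₕ²/nₕ.
A: 15689²·(1 − 2867/15689)·297000/2867 = 2.083914 × 10^10.
C: 15205²·(1 − 3642/15205)·293000/3642 = 1.4144403 × 10^10.
D: 17121²·(1 − 3534/17121)·1850000/3534 = 1.2177493 × 10^11.
Sum = 1.5675847 × 10^11.
SE = √(1.5675847 × 10^11) = 395900.

395900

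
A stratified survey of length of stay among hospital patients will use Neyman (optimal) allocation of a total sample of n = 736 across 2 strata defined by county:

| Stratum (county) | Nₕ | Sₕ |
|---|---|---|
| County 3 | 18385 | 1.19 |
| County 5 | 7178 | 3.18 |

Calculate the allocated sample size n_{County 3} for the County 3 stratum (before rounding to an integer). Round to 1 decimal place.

Neyman allocation: nₕ = n·NₕSₕ / Σⱼ NⱼSⱼ.
Σ NⱼSⱼ = 18385·1.19 + 7178·3.18 = 44704.19.
n_{County 3} = 736·18385·1.19 / 44704.19 = 360.2.

360.2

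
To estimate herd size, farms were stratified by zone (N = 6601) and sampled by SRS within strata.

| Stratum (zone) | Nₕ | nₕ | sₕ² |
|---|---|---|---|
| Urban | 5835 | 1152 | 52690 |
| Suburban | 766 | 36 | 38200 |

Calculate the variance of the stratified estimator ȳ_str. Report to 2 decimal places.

Var(ȳ_str) = Σₕ Wₕ²(1 − fₕ)sₕ²/nₕ with Wₕ = Nₕ/N, N = 6601.
Urban: Wₕ = 0.88395698; term = 0.88395698²·(1 − 0.19742931)·52690/1152 = 28.682782.
Suburban: Wₕ = 0.11604302; term = 0.11604302²·(1 − 0.04699739)·38200/36 = 13.617363.
Sum = 42.300145.

42.30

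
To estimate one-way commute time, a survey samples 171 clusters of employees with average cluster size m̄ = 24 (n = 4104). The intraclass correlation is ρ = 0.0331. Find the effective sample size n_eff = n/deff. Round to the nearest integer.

deff = 1 + (24 − 1)·0.0331 = 1 + 0.7613 = 1.7613.
n_eff = 4104 / 1.7613 = 2330.

2330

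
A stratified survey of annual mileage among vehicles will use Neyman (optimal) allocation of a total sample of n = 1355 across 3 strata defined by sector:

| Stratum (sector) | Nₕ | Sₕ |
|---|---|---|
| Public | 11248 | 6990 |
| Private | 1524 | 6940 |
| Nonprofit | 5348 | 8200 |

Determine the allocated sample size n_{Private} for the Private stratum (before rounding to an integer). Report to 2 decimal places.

Neyman allocation: nₕ = n·NₕSₕ / Σⱼ NⱼSⱼ.
Σ NⱼSⱼ = 11248·6990 + 1524·6940 + 5348·8200 = 1.3305368 × 10^8.
n_{Private} = 1355·1524·6940 / (1.3305368 × 10^8) = 107.71.

107.71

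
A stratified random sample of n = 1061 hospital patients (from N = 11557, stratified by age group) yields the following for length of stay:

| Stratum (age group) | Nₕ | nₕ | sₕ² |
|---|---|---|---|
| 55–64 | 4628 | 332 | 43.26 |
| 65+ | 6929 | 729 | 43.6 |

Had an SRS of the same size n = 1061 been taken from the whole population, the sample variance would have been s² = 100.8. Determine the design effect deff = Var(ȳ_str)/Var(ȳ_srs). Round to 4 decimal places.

Var(ȳ_str) = Σ Wₕ²(1−fₕ)sₕ²/nₕ with Wₕ = Nₕ/11557:
  55–64: (4628/11557)²·(1−332/4628)·43.26/332 = 0.019396163
  65+: (6929/11557)²·(1−729/6929)·43.6/729 = 0.019236718
  → Var(ȳ_str) = 0.038632881.
Var(ȳ_srs) = (1 − 1061/11557)·100.8/1061 = 0.086282726.
deff = 0.038632881 / 0.086282726 = 0.4477.

0.4477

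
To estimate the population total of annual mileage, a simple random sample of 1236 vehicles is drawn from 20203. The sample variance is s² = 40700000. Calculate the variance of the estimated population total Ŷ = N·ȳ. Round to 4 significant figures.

Var(Ŷ) = N²·Var(ȳ) = N²·(1 − n/N)·s²/n.
f = 1236/20203 = 0.06117903; Var(ȳ) = 0.93882097·40700000/1236 = 30914.25.
Var(Ŷ) = 20203² · 30914.25 = 1.2617998 × 10^13.

1.262 × 10^13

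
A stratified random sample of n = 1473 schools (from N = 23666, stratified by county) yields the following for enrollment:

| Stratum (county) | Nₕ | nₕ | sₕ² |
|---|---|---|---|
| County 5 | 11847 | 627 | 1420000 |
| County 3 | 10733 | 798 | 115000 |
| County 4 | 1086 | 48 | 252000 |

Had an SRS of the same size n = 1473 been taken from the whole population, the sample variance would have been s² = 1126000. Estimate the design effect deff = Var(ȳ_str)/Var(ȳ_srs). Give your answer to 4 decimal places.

Var(ȳ_str) = Σ Wₕ²(1−fₕ)sₕ²/nₕ with Wₕ = Nₕ/23666:
  County 5: (11847/23666)²·(1−627/11847)·1420000/627 = 537.4924
  County 3: (10733/23666)²·(1−798/10733)·115000/798 = 27.436849
  County 4: (1086/23666)²·(1−48/1086)·252000/48 = 10.566636
  → Var(ȳ_str) = 575.49589.
Var(ȳ_srs) = (1 − 1473/23666)·1126000/1473 = 716.84754.
deff = 575.49589 / 716.84754 = 0.8028.

0.8028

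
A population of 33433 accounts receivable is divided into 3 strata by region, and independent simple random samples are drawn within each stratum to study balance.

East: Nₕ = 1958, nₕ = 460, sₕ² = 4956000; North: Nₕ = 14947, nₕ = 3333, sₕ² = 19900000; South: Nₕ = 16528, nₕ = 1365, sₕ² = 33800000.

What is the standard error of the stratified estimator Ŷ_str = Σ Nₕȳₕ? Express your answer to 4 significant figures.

Var(Ŷ_str) = Σₕ Nₕ²(1 − fₕ)sₕ²/nₕ.
East: 1958²·(1 − 460/1958)·4956000/460 = 3.1600792 × 10^10.
North: 14947²·(1 − 3333/14947)·19900000/3333 = 1.0364626 × 10^12.
South: 16528²·(1 − 1365/16528)·33800000/1365 = 6.2056816 × 10^12.
Sum = 7.273745 × 10^12.
SE = √(7.273745 × 10^12) = 2.697 × 10^6.

2.697 × 10^6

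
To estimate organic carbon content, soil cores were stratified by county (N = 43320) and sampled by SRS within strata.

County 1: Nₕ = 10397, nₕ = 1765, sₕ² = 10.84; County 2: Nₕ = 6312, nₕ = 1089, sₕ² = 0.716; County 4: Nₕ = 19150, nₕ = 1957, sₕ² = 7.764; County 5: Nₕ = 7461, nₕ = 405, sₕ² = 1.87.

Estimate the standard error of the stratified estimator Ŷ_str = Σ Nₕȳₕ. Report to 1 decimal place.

Var(Ŷ_str) = Σₕ Nₕ²(1 − fₕ)sₕ²/nₕ.
County 1: 10397²·(1 − 1765/10397)·10.84/1765 = 551193.45.
County 2: 6312²·(1 − 1089/6312)·0.716/1089 = 21675.651.
County 4: 19150²·(1 − 1957/19150)·7.764/1957 = 1.3062164 × 10^6.
County 5: 7461²·(1 − 405/7461)·1.87/405 = 243076.06.
Sum = 2.1221616 × 10^6.
SE = √(2.1221616 × 10^6) = 1456.8.

1456.8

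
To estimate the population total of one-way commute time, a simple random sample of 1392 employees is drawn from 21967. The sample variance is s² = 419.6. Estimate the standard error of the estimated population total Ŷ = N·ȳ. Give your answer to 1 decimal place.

Var(Ŷ) = N²·Var(ȳ) = N²·(1 − n/N)·s²/n.
f = 1392/21967 = 0.06336778; Var(ȳ) = 0.93663222·419.6/1392 = 0.2823354.
Var(Ŷ) = 21967² · 0.2823354 = 1.3624069 × 10^8.
SE(Ŷ) = √(1.3624069 × 10^8) = 11672.2.

11672.2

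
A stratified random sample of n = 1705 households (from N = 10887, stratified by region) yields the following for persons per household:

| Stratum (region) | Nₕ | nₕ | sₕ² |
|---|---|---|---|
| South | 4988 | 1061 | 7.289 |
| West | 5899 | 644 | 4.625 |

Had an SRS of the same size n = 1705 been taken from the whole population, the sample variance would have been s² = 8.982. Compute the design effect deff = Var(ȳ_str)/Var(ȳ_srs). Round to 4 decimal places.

0.6783

Var(ȳ_str) = Σ Wₕ²(1−fₕ)sₕ²/nₕ with Wₕ = Nₕ/10887:
  South: (4988/10887)²·(1−1061/4988)·7.289/1061 = 0.0011353335
  West: (5899/10887)²·(1−644/5899)·4.625/644 = 0.0018782809
  → Var(ȳ_str) = 0.0030136144.
Var(ȳ_srs) = (1 − 1705/10887)·8.982/1705 = 0.0044430145.
deff = 0.0030136144 / 0.0044430145 = 0.6783.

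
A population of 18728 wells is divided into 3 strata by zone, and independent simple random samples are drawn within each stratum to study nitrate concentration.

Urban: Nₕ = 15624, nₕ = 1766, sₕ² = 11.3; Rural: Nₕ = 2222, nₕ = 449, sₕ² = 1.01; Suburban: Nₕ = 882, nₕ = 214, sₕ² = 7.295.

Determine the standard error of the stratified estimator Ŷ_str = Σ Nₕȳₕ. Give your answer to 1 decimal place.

Var(Ŷ_str) = Σₕ Nₕ²(1 − fₕ)sₕ²/nₕ.
Urban: 15624²·(1 − 1766/15624)·11.3/1766 = 1.3854171 × 10^6.
Rural: 2222²·(1 − 449/2222)·1.01/449 = 8861.92.
Suburban: 882²·(1 − 214/882)·7.295/214 = 20084.294.
Sum = 1.4143633 × 10^6.
SE = √(1.4143633 × 10^6) = 1189.3.

1189.3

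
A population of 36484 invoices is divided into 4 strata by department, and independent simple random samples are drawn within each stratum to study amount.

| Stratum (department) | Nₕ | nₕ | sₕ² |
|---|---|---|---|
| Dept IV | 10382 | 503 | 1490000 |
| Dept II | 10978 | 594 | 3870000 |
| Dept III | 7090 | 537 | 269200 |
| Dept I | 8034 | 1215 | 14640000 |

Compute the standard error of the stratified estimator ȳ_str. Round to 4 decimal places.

Var(ȳ_str) = Σₕ Wₕ²(1 − fₕ)sₕ²/nₕ with Wₕ = Nₕ/N, N = 36484.
Dept IV: Wₕ = 0.28456310; term = 0.28456310²·(1 − 0.04844924)·1490000/503 = 228.24822.
Dept II: Wₕ = 0.30089902; term = 0.30089902²·(1 − 0.05410822)·3870000/594 = 557.96574.
Dept III: Wₕ = 0.19433176; term = 0.19433176²·(1 − 0.07574048)·269200/537 = 17.497753.
Dept I: Wₕ = 0.22020612; term = 0.22020612²·(1 − 0.15123226)·14640000/1215 = 495.92091.
Sum = 1299.6326.
SE = √(1299.6326) = 36.0504.

36.0504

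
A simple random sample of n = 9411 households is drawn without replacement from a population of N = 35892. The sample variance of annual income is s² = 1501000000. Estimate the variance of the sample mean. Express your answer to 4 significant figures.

117700

Under SRS without replacement, Var(ȳ) = (1 − f)·s²/n with f = n/N = 9411/35892 = 0.26220328.
Var(ȳ) = (1 − 0.26220328)·1501000000/9411 = 0.73779672·159494.21 = 117674.3.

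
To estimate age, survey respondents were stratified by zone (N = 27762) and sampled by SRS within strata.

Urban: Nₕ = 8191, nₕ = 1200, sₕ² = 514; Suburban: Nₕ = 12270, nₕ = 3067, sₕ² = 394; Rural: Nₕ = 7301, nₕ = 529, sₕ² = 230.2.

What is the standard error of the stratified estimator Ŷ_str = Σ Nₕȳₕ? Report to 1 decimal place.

7781.4

Var(Ŷ_str) = Σₕ Nₕ²(1 − fₕ)sₕ²/nₕ.
Urban: 8191²·(1 − 1200/8191)·514/1200 = 2.4527772 × 10^7.
Suburban: 12270²·(1 − 3067/12270)·394/3067 = 1.4506293 × 10^7.
Rural: 7301²·(1 − 529/7301)·230.2/529 = 2.1515376 × 10^7.
Sum = 6.0549441 × 10^7.
SE = √(6.0549441 × 10^7) = 7781.4.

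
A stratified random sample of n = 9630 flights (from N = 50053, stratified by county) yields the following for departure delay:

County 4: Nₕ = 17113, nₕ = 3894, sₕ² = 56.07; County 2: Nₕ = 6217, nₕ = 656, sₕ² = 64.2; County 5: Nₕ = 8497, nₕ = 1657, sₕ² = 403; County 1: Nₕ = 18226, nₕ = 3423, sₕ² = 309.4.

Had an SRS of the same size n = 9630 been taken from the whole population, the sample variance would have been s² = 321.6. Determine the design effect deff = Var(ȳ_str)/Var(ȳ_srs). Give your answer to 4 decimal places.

Var(ȳ_str) = Σ Wₕ²(1−fₕ)sₕ²/nₕ with Wₕ = Nₕ/50053:
  County 4: (17113/50053)²·(1−3894/17113)·56.07/3894 = 0.001300167
  County 2: (6217/50053)²·(1−656/6217)·64.2/656 = 0.0013505315
  County 5: (8497/50053)²·(1−1657/8497)·403/1657 = 0.0056421423
  County 1: (18226/50053)²·(1−3423/18226)·309.4/3423 = 0.0097340661
  → Var(ȳ_str) = 0.018026907.
Var(ȳ_srs) = (1 − 9630/50053)·321.6/9630 = 0.026970449.
deff = 0.018026907 / 0.026970449 = 0.6684.

0.6684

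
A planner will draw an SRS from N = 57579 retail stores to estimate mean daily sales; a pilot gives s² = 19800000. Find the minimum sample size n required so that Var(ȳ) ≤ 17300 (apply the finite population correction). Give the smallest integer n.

1123

Without fpc, n₀ = s²/D = 19800000/17300 = 1144.5087.
With fpc, (1 − n/N)·s²/n ≤ D requires n ≥ n₀/(1 + n₀/N) = 1144.5087/(1 + 1144.5087/57579) = 1122.2025.
Rounding up, n = 1123.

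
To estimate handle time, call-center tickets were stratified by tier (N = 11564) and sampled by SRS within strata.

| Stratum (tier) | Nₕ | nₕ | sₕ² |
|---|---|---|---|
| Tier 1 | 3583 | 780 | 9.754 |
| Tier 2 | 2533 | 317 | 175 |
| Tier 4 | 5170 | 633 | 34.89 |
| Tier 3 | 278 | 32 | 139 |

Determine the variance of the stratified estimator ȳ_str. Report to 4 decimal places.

0.0360

Var(ȳ_str) = Σₕ Wₕ²(1 − fₕ)sₕ²/nₕ with Wₕ = Nₕ/N, N = 11564.
Tier 1: Wₕ = 0.30984089; term = 0.30984089²·(1 − 0.21769467)·9.754/780 = 9.3916498 × 10^-4.
Tier 2: Wₕ = 0.21904185; term = 0.21904185²·(1 − 0.12514805)·175/317 = 0.023172216.
Tier 4: Wₕ = 0.44707714; term = 0.44707714²·(1 − 0.12243714)·34.89/633 = 0.009668084.
Tier 3: Wₕ = 0.02404012; term = 0.02404012²·(1 − 0.11510791)·139/32 = 0.0022214092.
Sum = 0.036000874.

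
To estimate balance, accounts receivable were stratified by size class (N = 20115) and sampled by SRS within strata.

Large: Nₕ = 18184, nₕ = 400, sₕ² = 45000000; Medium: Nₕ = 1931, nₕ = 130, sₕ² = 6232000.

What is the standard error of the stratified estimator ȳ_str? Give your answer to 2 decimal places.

300.54

Var(ȳ_str) = Σₕ Wₕ²(1 − fₕ)sₕ²/nₕ with Wₕ = Nₕ/N, N = 20115.
Large: Wₕ = 0.90400199; term = 0.90400199²·(1 − 0.02199736)·45000000/400 = 89914.829.
Medium: Wₕ = 0.09599801; term = 0.09599801²·(1 − 0.06732263)·6232000/130 = 412.04059.
Sum = 90326.87.
SE = √(90326.87) = 300.54.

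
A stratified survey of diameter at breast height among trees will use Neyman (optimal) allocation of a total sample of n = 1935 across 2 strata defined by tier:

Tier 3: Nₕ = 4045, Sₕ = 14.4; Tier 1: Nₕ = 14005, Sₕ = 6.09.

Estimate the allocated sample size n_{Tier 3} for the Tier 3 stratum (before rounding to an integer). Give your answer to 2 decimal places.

785.22

Neyman allocation: nₕ = n·NₕSₕ / Σⱼ NⱼSⱼ.
Σ NⱼSⱼ = 4045·14.4 + 14005·6.09 = 143538.45.
n_{Tier 3} = 1935·4045·14.4 / 143538.45 = 785.22.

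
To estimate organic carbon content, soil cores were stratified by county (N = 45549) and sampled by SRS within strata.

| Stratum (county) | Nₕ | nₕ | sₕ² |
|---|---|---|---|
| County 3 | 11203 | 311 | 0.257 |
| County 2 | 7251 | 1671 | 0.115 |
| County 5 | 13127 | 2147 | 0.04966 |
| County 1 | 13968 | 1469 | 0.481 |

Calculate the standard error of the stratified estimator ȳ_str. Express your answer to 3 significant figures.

0.00889

Var(ȳ_str) = Σₕ Wₕ²(1 − fₕ)sₕ²/nₕ with Wₕ = Nₕ/N, N = 45549.
County 3: Wₕ = 0.24595491; term = 0.24595491²·(1 − 0.02776042)·0.257/311 = 4.8602321 × 10^-5.
County 2: Wₕ = 0.15919120; term = 0.15919120²·(1 − 0.23045097)·0.115/1671 = 1.3421338 × 10^-6.
County 5: Wₕ = 0.28819513; term = 0.28819513²·(1 − 0.16355603)·0.04966/2147 = 1.606885 × 10^-6.
County 1: Wₕ = 0.30665876; term = 0.30665876²·(1 − 0.10516896)·0.481/1469 = 2.7553393 × 10^-5.
Sum = 7.9104733 × 10^-5.
SE = √(7.9104733 × 10^-5) = 0.00889.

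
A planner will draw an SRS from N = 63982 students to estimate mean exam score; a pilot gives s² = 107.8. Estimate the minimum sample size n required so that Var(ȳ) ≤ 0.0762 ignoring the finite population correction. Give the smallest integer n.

Without fpc, n₀ = s²/D = 107.8/0.0762 = 1414.6982.
Rounding up, n = 1415.

1415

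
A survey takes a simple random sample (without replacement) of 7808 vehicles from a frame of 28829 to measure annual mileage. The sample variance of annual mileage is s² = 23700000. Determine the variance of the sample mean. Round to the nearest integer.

2213

Under SRS without replacement, Var(ȳ) = (1 − f)·s²/n with f = n/N = 7808/28829 = 0.27083839.
Var(ȳ) = (1 − 0.27083839)·23700000/7808 = 0.72916161·3035.3484 = 2213.2595.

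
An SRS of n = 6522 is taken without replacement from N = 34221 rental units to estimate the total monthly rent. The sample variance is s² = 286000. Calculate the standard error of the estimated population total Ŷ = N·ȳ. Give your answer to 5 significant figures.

Var(Ŷ) = N²·Var(ȳ) = N²·(1 − n/N)·s²/n.
f = 6522/34221 = 0.19058473; Var(ȳ) = 0.80941527·286000/6522 = 35.494138.
Var(Ŷ) = 34221² · 35.494138 = 4.1566363 × 10^10.
SE(Ŷ) = √(4.1566363 × 10^10) = 203880.

203880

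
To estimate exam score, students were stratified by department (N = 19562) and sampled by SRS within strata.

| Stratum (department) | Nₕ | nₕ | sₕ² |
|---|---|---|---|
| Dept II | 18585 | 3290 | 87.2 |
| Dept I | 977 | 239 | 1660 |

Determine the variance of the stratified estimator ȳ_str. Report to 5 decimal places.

Var(ȳ_str) = Σₕ Wₕ²(1 − fₕ)sₕ²/nₕ with Wₕ = Nₕ/N, N = 19562.
Dept II: Wₕ = 0.95005623; term = 0.95005623²·(1 − 0.17702448)·87.2/3290 = 0.019688205.
Dept I: Wₕ = 0.04994377; term = 0.04994377²·(1 − 0.24462641)·1660/239 = 0.013086834.
Sum = 0.032775039.

0.03278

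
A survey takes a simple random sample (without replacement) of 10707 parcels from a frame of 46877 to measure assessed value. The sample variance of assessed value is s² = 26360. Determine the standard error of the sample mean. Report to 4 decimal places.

Under SRS without replacement, Var(ȳ) = (1 − f)·s²/n with f = n/N = 10707/46877 = 0.22840625.
Var(ȳ) = (1 − 0.22840625)·26360/10707 = 0.77159375·2.4619408 = 1.8996181.
SE(ȳ) = √(1.8996181) = 1.3783.

1.3783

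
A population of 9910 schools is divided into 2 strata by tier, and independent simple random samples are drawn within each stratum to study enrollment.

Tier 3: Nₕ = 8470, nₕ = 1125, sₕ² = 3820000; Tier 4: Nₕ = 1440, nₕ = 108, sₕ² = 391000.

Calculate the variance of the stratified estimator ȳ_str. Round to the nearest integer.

2222

Var(ȳ_str) = Σₕ Wₕ²(1 − fₕ)sₕ²/nₕ with Wₕ = Nₕ/N, N = 9910.
Tier 3: Wₕ = 0.85469223; term = 0.85469223²·(1 − 0.13282172)·3820000/1125 = 2150.9917.
Tier 4: Wₕ = 0.14530777; term = 0.14530777²·(1 − 0.07500000)·391000/108 = 70.708628.
Sum = 2221.7003.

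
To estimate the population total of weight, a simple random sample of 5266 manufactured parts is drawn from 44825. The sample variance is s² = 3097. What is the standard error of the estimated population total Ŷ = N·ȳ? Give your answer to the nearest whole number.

Var(Ŷ) = N²·Var(ȳ) = N²·(1 − n/N)·s²/n.
f = 5266/44825 = 0.11747909; Var(ȳ) = 0.88252091·3097/5266 = 0.51902151.
Var(Ŷ) = 44825² · 0.51902151 = 1.0428599 × 10^9.
SE(Ŷ) = √(1.0428599 × 10^9) = 32293.

32293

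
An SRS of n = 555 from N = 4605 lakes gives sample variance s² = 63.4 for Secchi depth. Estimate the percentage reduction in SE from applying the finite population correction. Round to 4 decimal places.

f = n/N = 555/4605 = 0.12052117.
SE_no-fpc = √(s²/n) = 0.33798555; SE_fpc = √((1−f)s²/n) = 0.31696465.
Ratio = √(1−f) = 0.93780532. Reduction = 100·(1 − 0.93780532) = 6.2195%.

6.2195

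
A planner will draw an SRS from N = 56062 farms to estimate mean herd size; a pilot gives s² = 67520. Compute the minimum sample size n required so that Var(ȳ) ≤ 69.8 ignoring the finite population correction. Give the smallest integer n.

968

Without fpc, n₀ = s²/D = 67520/69.8 = 967.3352.
Rounding up, n = 968.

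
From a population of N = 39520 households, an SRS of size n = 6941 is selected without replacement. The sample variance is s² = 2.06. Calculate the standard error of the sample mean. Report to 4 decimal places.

0.0156

Under SRS without replacement, Var(ȳ) = (1 − f)·s²/n with f = n/N = 6941/39520 = 0.17563259.
Var(ȳ) = (1 − 0.17563259)·2.06/6941 = 0.82436741·2.9678721 × 10^-4 = 2.446617 × 10^-4.
SE(ȳ) = √(2.446617 × 10^-4) = 0.0156.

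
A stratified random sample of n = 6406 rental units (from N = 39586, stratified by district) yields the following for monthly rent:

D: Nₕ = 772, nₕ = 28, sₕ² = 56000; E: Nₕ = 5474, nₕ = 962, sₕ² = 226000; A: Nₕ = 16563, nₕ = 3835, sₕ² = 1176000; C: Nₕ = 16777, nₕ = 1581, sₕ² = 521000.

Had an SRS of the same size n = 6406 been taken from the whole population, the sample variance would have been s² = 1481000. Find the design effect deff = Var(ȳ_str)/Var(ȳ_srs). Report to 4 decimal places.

Var(ȳ_str) = Σ Wₕ²(1−fₕ)sₕ²/nₕ with Wₕ = Nₕ/39586:
  D: (772/39586)²·(1−28/772)·56000/28 = 0.73305573
  E: (5474/39586)²·(1−962/5474)·226000/962 = 3.7027468
  A: (16563/39586)²·(1−3835/16563)·1176000/3835 = 41.253223
  C: (16777/39586)²·(1−1581/16777)·521000/1581 = 53.612518
  → Var(ȳ_str) = 99.301544.
Var(ȳ_srs) = (1 − 6406/39586)·1481000/6406 = 193.77729.
deff = 99.301544 / 193.77729 = 0.5125.

0.5125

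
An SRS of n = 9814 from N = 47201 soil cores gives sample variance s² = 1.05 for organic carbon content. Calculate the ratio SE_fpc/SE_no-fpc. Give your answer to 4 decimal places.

f = n/N = 9814/47201 = 0.20791932.
SE_no-fpc = √(s²/n) = 0.010343598; SE_fpc = √((1−f)s²/n) = 0.0092056897.
Ratio = √(1−f) = 0.88998914.

0.8900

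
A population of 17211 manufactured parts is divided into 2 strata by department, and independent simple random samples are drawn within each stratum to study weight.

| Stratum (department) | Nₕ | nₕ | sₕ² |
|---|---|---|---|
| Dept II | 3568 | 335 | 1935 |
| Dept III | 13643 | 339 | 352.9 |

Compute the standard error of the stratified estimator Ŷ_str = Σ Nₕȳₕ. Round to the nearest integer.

Var(Ŷ_str) = Σₕ Nₕ²(1 − fₕ)sₕ²/nₕ.
Dept II: 3568²·(1 − 335/3568)·1935/335 = 6.6629524 × 10^7.
Dept III: 13643²·(1 − 339/13643)·352.9/339 = 1.8894877 × 10^8.
Sum = 2.5557829 × 10^8.
SE = √(2.5557829 × 10^8) = 15987.

15987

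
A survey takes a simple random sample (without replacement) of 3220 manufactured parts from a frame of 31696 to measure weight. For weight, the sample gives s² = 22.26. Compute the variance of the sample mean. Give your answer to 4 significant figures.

0.006211

Under SRS without replacement, Var(ȳ) = (1 − f)·s²/n with f = n/N = 3220/31696 = 0.10159011.
Var(ȳ) = (1 − 0.10159011)·22.26/3220 = 0.89840989·0.0069130435 = 0.0062107467.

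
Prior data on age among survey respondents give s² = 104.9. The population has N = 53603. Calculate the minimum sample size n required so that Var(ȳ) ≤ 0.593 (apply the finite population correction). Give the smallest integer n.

Without fpc, n₀ = s²/D = 104.9/0.593 = 176.8971.
With fpc, (1 − n/N)·s²/n ≤ D requires n ≥ n₀/(1 + n₀/N) = 176.8971/(1 + 176.8971/53603) = 176.3152.
Rounding up, n = 177.

177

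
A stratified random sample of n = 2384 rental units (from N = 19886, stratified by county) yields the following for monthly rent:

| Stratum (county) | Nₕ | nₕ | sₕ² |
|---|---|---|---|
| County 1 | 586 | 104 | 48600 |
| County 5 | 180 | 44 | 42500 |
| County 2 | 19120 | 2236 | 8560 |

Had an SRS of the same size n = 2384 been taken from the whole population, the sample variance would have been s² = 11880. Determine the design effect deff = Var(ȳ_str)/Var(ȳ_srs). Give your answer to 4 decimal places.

0.8023

Var(ȳ_str) = Σ Wₕ²(1−fₕ)sₕ²/nₕ with Wₕ = Nₕ/19886:
  County 1: (586/19886)²·(1−104/586)·48600/104 = 0.33377416
  County 5: (180/19886)²·(1−44/180)·42500/44 = 0.059793338
  County 2: (19120/19886)²·(1−2236/19120)·8560/2236 = 3.1251461
  → Var(ȳ_str) = 3.5187136.
Var(ȳ_srs) = (1 − 2384/19886)·11880/2384 = 4.3858163.
deff = 3.5187136 / 4.3858163 = 0.8023.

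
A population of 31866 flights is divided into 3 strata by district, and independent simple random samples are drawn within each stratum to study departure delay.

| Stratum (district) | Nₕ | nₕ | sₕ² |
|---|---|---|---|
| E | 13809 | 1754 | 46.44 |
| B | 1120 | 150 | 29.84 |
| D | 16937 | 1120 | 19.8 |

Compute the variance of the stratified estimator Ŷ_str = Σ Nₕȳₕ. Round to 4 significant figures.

9.360 × 10^6

Var(Ŷ_str) = Σₕ Nₕ²(1 − fₕ)sₕ²/nₕ.
E: 13809²·(1 − 1754/13809)·46.44/1754 = 4.4074974 × 10^6.
B: 1120²·(1 − 150/1120)·29.84/150 = 216121.17.
D: 16937²·(1 − 1120/16937)·19.8/1120 = 4.7359572 × 10^6.
Sum = 9.3595758 × 10^6.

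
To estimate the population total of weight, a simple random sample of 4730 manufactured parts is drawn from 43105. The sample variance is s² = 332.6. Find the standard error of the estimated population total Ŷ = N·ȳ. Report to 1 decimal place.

Var(Ŷ) = N²·Var(ȳ) = N²·(1 − n/N)·s²/n.
f = 4730/43105 = 0.10973205; Var(ȳ) = 0.89026795·332.6/4730 = 0.062601083.
Var(Ŷ) = 43105² · 0.062601083 = 1.1631538 × 10^8.
SE(Ŷ) = √(1.1631538 × 10^8) = 10785.0.

10785.0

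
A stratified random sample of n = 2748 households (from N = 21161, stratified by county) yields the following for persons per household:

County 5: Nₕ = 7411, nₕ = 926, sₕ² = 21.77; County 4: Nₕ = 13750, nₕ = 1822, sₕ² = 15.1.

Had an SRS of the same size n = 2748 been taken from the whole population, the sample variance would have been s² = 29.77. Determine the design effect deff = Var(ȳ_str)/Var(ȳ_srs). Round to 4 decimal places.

0.5897

Var(ȳ_str) = Σ Wₕ²(1−fₕ)sₕ²/nₕ with Wₕ = Nₕ/21161:
  County 5: (7411/21161)²·(1−926/7411)·21.77/926 = 0.0025232592
  County 4: (13750/21161)²·(1−1822/13750)·15.1/1822 = 0.0030354741
  → Var(ȳ_str) = 0.0055587333.
Var(ȳ_srs) = (1 − 2748/21161)·29.77/2748 = 0.0094265.
deff = 0.0055587333 / 0.0094265 = 0.5897.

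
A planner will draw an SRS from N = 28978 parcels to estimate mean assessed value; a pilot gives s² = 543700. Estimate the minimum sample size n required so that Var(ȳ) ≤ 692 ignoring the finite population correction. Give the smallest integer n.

Without fpc, n₀ = s²/D = 543700/692 = 785.6936.
Rounding up, n = 786.

786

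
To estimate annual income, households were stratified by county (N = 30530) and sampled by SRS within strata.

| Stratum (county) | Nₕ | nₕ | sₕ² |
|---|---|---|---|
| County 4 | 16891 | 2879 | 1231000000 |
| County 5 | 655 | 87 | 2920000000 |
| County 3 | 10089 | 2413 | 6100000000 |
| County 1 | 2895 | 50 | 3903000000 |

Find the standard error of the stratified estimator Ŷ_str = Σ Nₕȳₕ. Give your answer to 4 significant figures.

3.086 × 10^7

Var(Ŷ_str) = Σₕ Nₕ²(1 − fₕ)sₕ²/nₕ.
County 4: 16891²·(1 − 2879/16891)·1231000000/2879 = 1.0119799 × 10^14.
County 5: 655²·(1 − 87/655)·2920000000/87 = 1.248686 × 10^13.
County 3: 10089²·(1 − 2413/10089)·6100000000/2413 = 1.9577426 × 10^14.
County 1: 2895²·(1 − 50/2895)·3903000000/50 = 6.4292363 × 10^14.
Sum = 9.5238274 × 10^14.
SE = √(9.5238274 × 10^14) = 3.086 × 10^7.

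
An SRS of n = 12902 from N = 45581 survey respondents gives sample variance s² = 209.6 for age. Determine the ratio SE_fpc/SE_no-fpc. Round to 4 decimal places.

0.8467

f = n/N = 12902/45581 = 0.28305654.
SE_no-fpc = √(s²/n) = 0.12745801; SE_fpc = √((1−f)s²/n) = 0.1079219.
Ratio = √(1−f) = 0.84672514.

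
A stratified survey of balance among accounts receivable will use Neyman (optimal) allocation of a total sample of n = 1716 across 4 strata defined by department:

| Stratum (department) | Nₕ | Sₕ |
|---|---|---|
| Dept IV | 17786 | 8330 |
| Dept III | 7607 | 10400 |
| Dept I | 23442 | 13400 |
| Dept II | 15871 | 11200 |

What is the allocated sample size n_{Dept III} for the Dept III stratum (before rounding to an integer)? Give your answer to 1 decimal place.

Neyman allocation: nₕ = n·NₕSₕ / Σⱼ NⱼSⱼ.
Σ NⱼSⱼ = 17786·8330 + 7607·10400 + 23442·13400 + 15871·11200 = 7.1914818 × 10^8.
n_{Dept III} = 1716·7607·10400 / (7.1914818 × 10^8) = 188.8.

188.8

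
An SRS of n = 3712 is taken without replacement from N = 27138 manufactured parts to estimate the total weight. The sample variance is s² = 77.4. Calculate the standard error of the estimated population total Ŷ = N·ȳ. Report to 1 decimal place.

Var(Ŷ) = N²·Var(ȳ) = N²·(1 − n/N)·s²/n.
f = 3712/27138 = 0.13678237; Var(ȳ) = 0.86321763·77.4/3712 = 0.017999204.
Var(Ŷ) = 27138² · 0.017999204 = 1.3255893 × 10^7.
SE(Ŷ) = √(1.3255893 × 10^7) = 3640.9.

3640.9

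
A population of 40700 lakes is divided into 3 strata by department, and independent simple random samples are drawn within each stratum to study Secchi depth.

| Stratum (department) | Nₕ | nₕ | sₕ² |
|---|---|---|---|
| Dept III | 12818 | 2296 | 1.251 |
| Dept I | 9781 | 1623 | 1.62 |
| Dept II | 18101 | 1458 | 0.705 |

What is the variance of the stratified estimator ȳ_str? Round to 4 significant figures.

Var(ȳ_str) = Σₕ Wₕ²(1 − fₕ)sₕ²/nₕ with Wₕ = Nₕ/N, N = 40700.
Dept III: Wₕ = 0.31493857; term = 0.31493857²·(1 − 0.17912311)·1.251/2296 = 4.4362414 × 10^-5.
Dept I: Wₕ = 0.24031941; term = 0.24031941²·(1 − 0.16593395)·1.62/1623 = 4.8081127 × 10^-5.
Dept II: Wₕ = 0.44474201; term = 0.44474201²·(1 − 0.08054804)·0.705/1458 = 8.7938075 × 10^-5.
Sum = 1.8038162 × 10^-4.

1.804 × 10^-4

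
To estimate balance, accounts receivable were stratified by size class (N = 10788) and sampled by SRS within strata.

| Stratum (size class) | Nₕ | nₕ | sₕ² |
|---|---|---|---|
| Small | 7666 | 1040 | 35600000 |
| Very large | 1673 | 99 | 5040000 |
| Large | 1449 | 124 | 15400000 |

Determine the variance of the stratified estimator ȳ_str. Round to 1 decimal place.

18140.9

Var(ȳ_str) = Σₕ Wₕ²(1 − fₕ)sₕ²/nₕ with Wₕ = Nₕ/N, N = 10788.
Small: Wₕ = 0.71060438; term = 0.71060438²·(1 − 0.13566397)·35600000/1040 = 14940.152.
Very large: Wₕ = 0.15507972; term = 0.15507972²·(1 − 0.05917513)·5040000/99 = 1151.8983.
Large: Wₕ = 0.13431591; term = 0.13431591²·(1 − 0.08557626)·15400000/124 = 2048.8088.
Sum = 18140.859.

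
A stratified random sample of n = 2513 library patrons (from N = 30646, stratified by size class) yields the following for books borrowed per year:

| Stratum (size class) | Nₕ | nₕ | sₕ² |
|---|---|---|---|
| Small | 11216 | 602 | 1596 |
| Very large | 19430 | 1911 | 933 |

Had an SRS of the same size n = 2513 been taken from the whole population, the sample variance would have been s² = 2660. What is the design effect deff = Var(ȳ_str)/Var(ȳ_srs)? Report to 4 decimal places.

0.5279

Var(ȳ_str) = Σ Wₕ²(1−fₕ)sₕ²/nₕ with Wₕ = Nₕ/30646:
  Small: (11216/30646)²·(1−602/11216)·1596/602 = 0.33605154
  Very large: (19430/30646)²·(1−1911/19430)·933/1911 = 0.176952
  → Var(ȳ_str) = 0.51300354.
Var(ȳ_srs) = (1 − 2513/30646)·2660/2513 = 0.9716982.
deff = 0.51300354 / 0.9716982 = 0.5279.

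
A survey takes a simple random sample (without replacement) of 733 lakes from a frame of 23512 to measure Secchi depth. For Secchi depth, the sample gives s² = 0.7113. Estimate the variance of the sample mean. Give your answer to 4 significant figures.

9.401 × 10^-4

Under SRS without replacement, Var(ȳ) = (1 − f)·s²/n with f = n/N = 733/23512 = 0.03117557.
Var(ȳ) = (1 − 0.03117557)·0.7113/733 = 0.96882443·9.7039563 × 10^-4 = 9.40143 × 10^-4.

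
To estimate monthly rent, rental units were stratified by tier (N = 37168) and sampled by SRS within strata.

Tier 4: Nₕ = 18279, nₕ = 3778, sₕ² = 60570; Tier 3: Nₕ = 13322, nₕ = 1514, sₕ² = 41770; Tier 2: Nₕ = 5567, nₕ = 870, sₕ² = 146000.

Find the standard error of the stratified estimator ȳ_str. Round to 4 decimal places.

Var(ȳ_str) = Σₕ Wₕ²(1 − fₕ)sₕ²/nₕ with Wₕ = Nₕ/N, N = 37168.
Tier 4: Wₕ = 0.49179402; term = 0.49179402²·(1 − 0.20668527)·60570/3778 = 3.0761508.
Tier 3: Wₕ = 0.35842660; term = 0.35842660²·(1 − 0.11364660)·41770/1514 = 3.1415646.
Tier 2: Wₕ = 0.14977938; term = 0.14977938²·(1 − 0.15627807)·146000/870 = 3.1764133.
Sum = 9.3941287.
SE = √(9.3941287) = 3.0650.

3.0650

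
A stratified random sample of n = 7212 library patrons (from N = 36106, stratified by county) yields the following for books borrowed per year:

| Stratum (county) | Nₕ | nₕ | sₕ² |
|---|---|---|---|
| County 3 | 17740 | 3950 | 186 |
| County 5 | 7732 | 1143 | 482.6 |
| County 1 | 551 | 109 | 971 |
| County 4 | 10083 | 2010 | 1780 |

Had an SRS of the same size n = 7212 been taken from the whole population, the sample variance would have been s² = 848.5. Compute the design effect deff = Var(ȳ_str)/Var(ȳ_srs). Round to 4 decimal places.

0.8741

Var(ȳ_str) = Σ Wₕ²(1−fₕ)sₕ²/nₕ with Wₕ = Nₕ/36106:
  County 3: (17740/36106)²·(1−3950/17740)·186/3950 = 0.008836392
  County 5: (7732/36106)²·(1−1143/7732)·482.6/1143 = 0.01650037
  County 1: (551/36106)²·(1−109/551)·971/109 = 0.0016642089
  County 4: (10083/36106)²·(1−2010/10083)·1780/2010 = 0.055295515
  → Var(ȳ_str) = 0.082296486.
Var(ȳ_srs) = (1 − 7212/36106)·848.5/7212 = 0.094150888.
deff = 0.082296486 / 0.094150888 = 0.8741.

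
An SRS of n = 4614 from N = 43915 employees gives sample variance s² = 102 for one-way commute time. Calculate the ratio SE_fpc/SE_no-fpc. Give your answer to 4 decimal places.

0.9460

f = n/N = 4614/43915 = 0.10506661.
SE_no-fpc = √(s²/n) = 0.14868299; SE_fpc = √((1−f)s²/n) = 0.14065548.
Ratio = √(1−f) = 0.94600919.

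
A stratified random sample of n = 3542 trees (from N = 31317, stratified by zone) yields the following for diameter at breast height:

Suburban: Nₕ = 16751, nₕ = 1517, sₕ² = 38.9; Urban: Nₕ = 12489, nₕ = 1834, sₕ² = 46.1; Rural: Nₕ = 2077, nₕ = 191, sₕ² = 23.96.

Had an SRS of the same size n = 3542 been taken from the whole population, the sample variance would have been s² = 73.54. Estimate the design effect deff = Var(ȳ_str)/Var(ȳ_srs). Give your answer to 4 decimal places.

Var(ȳ_str) = Σ Wₕ²(1−fₕ)sₕ²/nₕ with Wₕ = Nₕ/31317:
  Suburban: (16751/31317)²·(1−1517/16751)·38.9/1517 = 0.0066720364
  Urban: (12489/31317)²·(1−1834/12489)·46.1/1834 = 0.0034105342
  Rural: (2077/31317)²·(1−191/2077)·23.96/191 = 5.0103876 × 10^-4
  → Var(ȳ_str) = 0.010583609.
Var(ȳ_srs) = (1 − 3542/31317)·73.54/3542 = 0.018414036.
deff = 0.010583609 / 0.018414036 = 0.5748.

0.5748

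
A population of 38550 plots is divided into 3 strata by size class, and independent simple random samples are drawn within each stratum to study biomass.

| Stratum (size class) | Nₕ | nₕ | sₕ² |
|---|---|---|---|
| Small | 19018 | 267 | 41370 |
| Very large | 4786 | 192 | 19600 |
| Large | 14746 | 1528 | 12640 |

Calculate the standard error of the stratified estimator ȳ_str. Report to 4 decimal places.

Var(ȳ_str) = Σₕ Wₕ²(1 − fₕ)sₕ²/nₕ with Wₕ = Nₕ/N, N = 38550.
Small: Wₕ = 0.49333333; term = 0.49333333²·(1 − 0.01403933)·41370/267 = 37.180461.
Very large: Wₕ = 0.12415045; term = 0.12415045²·(1 − 0.04011701)·19600/192 = 1.5103227.
Large: Wₕ = 0.38251621; term = 0.38251621²·(1 − 0.10362132)·12640/1528 = 1.084963.
Sum = 39.775747.
SE = √(39.775747) = 6.3068.

6.3068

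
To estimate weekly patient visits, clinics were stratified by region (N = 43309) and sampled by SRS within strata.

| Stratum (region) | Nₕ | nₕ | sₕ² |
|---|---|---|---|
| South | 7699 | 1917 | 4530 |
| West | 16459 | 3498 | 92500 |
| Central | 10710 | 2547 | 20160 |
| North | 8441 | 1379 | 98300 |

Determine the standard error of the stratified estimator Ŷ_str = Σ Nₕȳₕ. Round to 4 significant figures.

Var(Ŷ_str) = Σₕ Nₕ²(1 − fₕ)sₕ²/nₕ.
South: 7699²·(1 − 1917/7699)·4530/1917 = 1.051934 × 10^8.
West: 16459²·(1 − 3498/16459)·92500/3498 = 5.6411011 × 10^9.
Central: 10710²·(1 − 2547/10710)·20160/2547 = 6.9199164 × 10^8.
North: 8441²·(1 − 1379/8441)·98300/1379 = 4.2492361 × 10^9.
Sum = 1.0687522 × 10^10.
SE = √(1.0687522 × 10^10) = 103400.

103400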